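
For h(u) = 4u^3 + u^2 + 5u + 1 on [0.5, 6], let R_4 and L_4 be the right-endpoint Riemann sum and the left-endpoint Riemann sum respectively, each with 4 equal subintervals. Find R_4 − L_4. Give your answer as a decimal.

R_4 = 2169.234375.
L_4 = 894.953125.
R_4 − L_4 = 1274.28125.

1274.28125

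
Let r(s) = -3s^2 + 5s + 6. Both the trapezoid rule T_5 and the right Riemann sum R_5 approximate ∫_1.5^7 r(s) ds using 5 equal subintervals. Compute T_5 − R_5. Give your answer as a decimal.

62.0125

T_5 = -193.0775.
R_5 = -255.09.
T_5 − R_5 = 62.0125.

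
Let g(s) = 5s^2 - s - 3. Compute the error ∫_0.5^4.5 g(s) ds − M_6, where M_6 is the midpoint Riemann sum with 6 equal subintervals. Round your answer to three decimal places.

0.741

Exact integral: ∫_0.5^4.5 g(s) ds ≈ 129.66667.
M_6 ≈ 128.92593.
Error ≈ 129.66667 − 128.92593 ≈ 0.741.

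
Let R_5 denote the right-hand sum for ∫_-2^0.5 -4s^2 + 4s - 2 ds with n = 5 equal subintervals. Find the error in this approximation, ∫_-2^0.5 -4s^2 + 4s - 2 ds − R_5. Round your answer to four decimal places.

-5.8333

Exact integral: ∫_-2^0.5 f(s) ds ≈ -23.333333.
R_5 = -17.5.
Error ≈ -23.333333 − (-17.5) ≈ -5.8333.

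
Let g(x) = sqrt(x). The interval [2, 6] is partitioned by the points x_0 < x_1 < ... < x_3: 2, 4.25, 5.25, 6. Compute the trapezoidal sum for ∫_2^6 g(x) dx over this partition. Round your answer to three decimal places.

Subinterval widths: 2.25, 1, 0.75.
g(2) ≈ 1.414, g(4.25) ≈ 2.062, g(5.25) ≈ 2.291, g(6) ≈ 2.449.
On each subinterval the trapezoid contributes (Δx_i/2)·[g(x_{i-1}) + g(x_i)].
Sum ≈ 7.864.

7.864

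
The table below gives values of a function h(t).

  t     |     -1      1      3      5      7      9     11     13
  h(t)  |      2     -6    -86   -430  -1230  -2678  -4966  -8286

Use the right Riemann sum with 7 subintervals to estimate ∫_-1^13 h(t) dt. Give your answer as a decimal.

Δt = 2.
Sum = 2·[(-6) + (-86) + (-430) + (-1230) + (-2678) + (-4966) + (-8286)] = -35364.

-35364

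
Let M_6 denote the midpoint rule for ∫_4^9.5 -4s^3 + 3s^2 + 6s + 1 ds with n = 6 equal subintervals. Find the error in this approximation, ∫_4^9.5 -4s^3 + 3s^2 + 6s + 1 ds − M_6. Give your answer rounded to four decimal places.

Exact integral: ∫_4^9.5 f(s) ds = -6867.4375.
M_6 ≈ -6837.397569.
Error ≈ -6867.4375 − (-6837.397569) ≈ -30.0399.

-30.0399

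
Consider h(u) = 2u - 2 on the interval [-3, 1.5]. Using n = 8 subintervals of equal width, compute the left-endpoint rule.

Δu = (1.5 − (-3))/8 = 0.5625.
Left endpoints: -3, -2.4375, -1.875, -1.3125, -0.75, -0.1875, 0.375, 0.9375.
h(-3) = -8, h(-2.4375) = -6.875, h(-1.875) = -5.75, h(-1.3125) = -4.625, h(-0.75) = -3.5, h(-0.1875) = -2.375, h(0.375) = -1.25, h(0.9375) = -0.125.
Sum = Δu · [h(-3) + h(-2.4375) + h(-1.875) + ...].
Sum = -18.28125.

-18.28125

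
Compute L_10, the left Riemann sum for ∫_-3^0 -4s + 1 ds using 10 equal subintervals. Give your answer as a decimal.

Δs = (0 − (-3))/10 = 0.3.
Left endpoints: -3, -2.7, -2.4, -2.1, -1.8, -1.5, -1.2, -0.9, -0.6, -0.3.
f(-3) = 13, f(-2.7) = 11.8, f(-2.4) = 10.6, f(-2.1) = 9.4, f(-1.8) = 8.2, f(-1.5) = 7, f(-1.2) = 5.8, f(-0.9) = 4.6, f(-0.6) = 3.4, f(-0.3) = 2.2.
Sum = Δs · [f(-3) + f(-2.7) + f(-2.4) + ...].
Sum = 22.8.

22.8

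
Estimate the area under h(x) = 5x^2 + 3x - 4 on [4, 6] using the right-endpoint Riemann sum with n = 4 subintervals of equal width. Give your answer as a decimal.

Δx = (6 − 4)/4 = 0.5.
Right endpoints: 4.5, 5, 5.5, 6.
h(4.5) = 110.75, h(5) = 136, h(5.5) = 163.75, h(6) = 194.
Sum = Δx · [h(4.5) + h(5) + h(5.5) + h(6)].
Sum = 302.25.

302.25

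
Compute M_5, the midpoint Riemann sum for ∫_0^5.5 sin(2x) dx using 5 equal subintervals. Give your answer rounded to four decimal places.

0.6144

Δx = (5.5 − 0)/5 = 1.1.
Midpoints: 0.55, 1.65, 2.75, 3.85, 4.95.
f(0.55) ≈ 0.8912, f(1.65) ≈ -0.1577, f(2.75) ≈ -0.7055, f(3.85) ≈ 0.9882, f(4.95) ≈ -0.4575.
Sum = Δx · [f(0.55) + f(1.65) + f(2.75) + f(3.85) + f(4.95)].
Sum ≈ 0.6144.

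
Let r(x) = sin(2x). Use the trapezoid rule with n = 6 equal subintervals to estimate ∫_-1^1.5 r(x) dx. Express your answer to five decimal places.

0.27012

Δx = (1.5 − (-1))/6 = 5/12.
r(-1) ≈ -0.90930, r(-7/12) ≈ -0.91944, r(-1/6) ≈ -0.32719, r(0.25) ≈ 0.47943, r(2/3) ≈ 0.97194, r(13/12) ≈ 0.82766, r(1.5) ≈ 0.14112.
T_6 = (Δx/2)·[r(x_0) + 2r(x_1) + ... + 2r(x_{5}) + r(x_6)].
Sum ≈ 0.27012.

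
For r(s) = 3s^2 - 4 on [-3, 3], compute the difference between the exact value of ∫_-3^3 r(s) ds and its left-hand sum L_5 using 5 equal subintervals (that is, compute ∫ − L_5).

Exact integral: ∫_-3^3 r(s) ds = 30.
L_5 = 34.32.
Error = 30 − 34.32 = -4.32.

-4.32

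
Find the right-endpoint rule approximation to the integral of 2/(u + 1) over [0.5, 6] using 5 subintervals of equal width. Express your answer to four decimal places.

Δu = (6 − 0.5)/5 = 1.1.
Right endpoints: 1.6, 2.7, 3.8, 4.9, 6.
f(1.6) = 10/13, f(2.7) = 20/37, f(3.8) = 5/12, f(4.9) = 20/59, f(6) = 2/7.
Sum = Δu · [f(1.6) + f(2.7) + f(3.8) + f(4.9) + f(6)].
Sum ≈ 2.5862.

2.5862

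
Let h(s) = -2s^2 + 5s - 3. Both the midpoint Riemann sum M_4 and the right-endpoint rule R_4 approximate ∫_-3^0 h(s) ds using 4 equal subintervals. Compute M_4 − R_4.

M_4 = -49.21875.
R_4 = -37.6875.
M_4 − R_4 = -11.53125.

-11.53125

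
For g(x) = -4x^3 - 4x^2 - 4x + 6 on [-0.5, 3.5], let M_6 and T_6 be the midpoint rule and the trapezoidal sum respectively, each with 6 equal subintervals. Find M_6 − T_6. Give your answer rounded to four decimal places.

M_6 ≈ -204.074074.
T_6 ≈ -213.851852.
M_6 − T_6 ≈ 9.7778.

9.7778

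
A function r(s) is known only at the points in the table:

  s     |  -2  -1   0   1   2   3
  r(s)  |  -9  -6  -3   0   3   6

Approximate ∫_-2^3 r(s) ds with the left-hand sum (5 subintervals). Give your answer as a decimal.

-15

Δs = 1.
Sum = 1·[(-9) + (-6) + (-3) + 0 + 3] = -15.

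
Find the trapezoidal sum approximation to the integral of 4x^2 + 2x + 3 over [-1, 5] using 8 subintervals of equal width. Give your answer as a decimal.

Δx = (5 − (-1))/8 = 0.75.
f(-1) = 5, f(-0.25) = 2.75, f(0.5) = 5, f(1.25) = 11.75, f(2) = 23, f(2.75) = 38.75, f(3.5) = 59, f(4.25) = 83.75, f(5) = 113.
T_8 = (Δx/2)·[f(x_0) + 2f(x_1) + ... + 2f(x_{7}) + f(x_8)].
Sum = 212.25.

212.25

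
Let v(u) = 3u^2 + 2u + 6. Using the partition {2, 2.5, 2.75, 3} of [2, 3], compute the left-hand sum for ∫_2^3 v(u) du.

Subinterval widths: 0.5, 0.25, 0.25.
Left endpoints: 2, 2.5, 2.75.
v(2) = 22, v(2.5) = 29.75, v(2.75) = 34.1875.
Sum = Σ Δu_i · v(u_i).
Sum = 26.984375.

26.984375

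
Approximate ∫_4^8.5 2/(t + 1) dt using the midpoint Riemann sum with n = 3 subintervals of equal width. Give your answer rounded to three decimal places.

1.278

Δt = (8.5 − 4)/3 = 1.5.
Midpoints: 4.75, 6.25, 7.75.
f(4.75) = 8/23, f(6.25) = 8/29, f(7.75) = 8/35.
Sum = Δt · [f(4.75) + f(6.25) + f(7.75)].
Sum ≈ 1.278.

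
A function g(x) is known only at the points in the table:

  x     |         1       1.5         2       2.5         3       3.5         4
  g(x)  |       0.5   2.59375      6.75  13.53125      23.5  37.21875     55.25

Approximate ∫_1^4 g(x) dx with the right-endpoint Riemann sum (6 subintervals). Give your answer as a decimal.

69.421875

Δx = 0.5.
Sum = 0.5·[2.59375 + 6.75 + 13.53125 + 23.5 + 37.21875 + 55.25] = 69.421875.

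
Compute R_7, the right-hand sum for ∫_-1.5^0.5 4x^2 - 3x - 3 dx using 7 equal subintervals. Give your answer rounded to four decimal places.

-0.2245

Δx = (0.5 − (-1.5))/7 = 2/7.
Right endpoints: -17/14, -13/14, -9/14, -5/14, -1/14, 3/14, 0.5.
f(-17/14) = 641/98, f(-13/14) = 317/98, f(-9/14) = 57/98, f(-5/14) = -139/98, f(-1/14) = -271/98, f(3/14) = -339/98, f(0.5) = -3.5.
Sum = Δx · [f(-17/14) + f(-13/14) + f(-9/14) + ...].
Sum ≈ -0.2245.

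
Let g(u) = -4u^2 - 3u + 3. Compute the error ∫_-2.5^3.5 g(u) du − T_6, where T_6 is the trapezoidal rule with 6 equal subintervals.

4

Exact integral: ∫_-2.5^3.5 g(u) du = -69.
T_6 = -73.
Error = -69 − (-73) = 4.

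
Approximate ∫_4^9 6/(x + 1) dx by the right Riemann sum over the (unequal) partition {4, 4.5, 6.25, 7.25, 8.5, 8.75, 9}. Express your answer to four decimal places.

Subinterval widths: 0.5, 1.75, 1, 1.25, 0.25, 0.25.
Right endpoints: 4.5, 6.25, 7.25, 8.5, 8.75, 9.
f(4.5) = 12/11, f(6.25) = 24/29, f(7.25) = 8/11, f(8.5) = 12/19, f(8.75) = 8/13, f(9) = 0.6.
Sum = Σ Δx_i · f(x_i).
Sum ≈ 3.8143.

3.8143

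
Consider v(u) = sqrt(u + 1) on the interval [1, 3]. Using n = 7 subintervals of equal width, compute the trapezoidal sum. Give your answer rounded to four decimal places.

3.4470

Δu = (3 − 1)/7 = 2/7.
v(1) ≈ 1.4142, v(9/7) ≈ 1.5119, v(11/7) ≈ 1.6036, v(13/7) ≈ 1.6903, v(15/7) ≈ 1.7728, v(17/7) ≈ 1.8516, v(19/7) ≈ 1.9272, v(3) ≈ 2.0000.
T_7 = (Δu/2)·[v(u_0) + 2v(u_1) + ... + 2v(u_{6}) + v(u_7)].
Sum ≈ 3.4470.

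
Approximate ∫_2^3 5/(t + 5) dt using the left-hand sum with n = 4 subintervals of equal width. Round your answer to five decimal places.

Δt = (3 − 2)/4 = 0.25.
Left endpoints: 2, 2.25, 2.5, 2.75.
f(2) = 5/7, f(2.25) = 20/29, f(2.5) = 2/3, f(2.75) = 20/31.
Sum = Δt · [f(2) + f(2.25) + f(2.5) + f(2.75)].
Sum ≈ 0.67894.

0.67894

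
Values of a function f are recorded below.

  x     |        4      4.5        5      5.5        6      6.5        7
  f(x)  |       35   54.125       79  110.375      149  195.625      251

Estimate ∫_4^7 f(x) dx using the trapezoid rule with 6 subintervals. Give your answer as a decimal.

365.5625

Δx = 0.5.
T_6 = (0.5/2)·[35 + 2·54.125 + 2·79 + 2·110.375 + 2·149 + 2·195.625 + 251] = 365.5625.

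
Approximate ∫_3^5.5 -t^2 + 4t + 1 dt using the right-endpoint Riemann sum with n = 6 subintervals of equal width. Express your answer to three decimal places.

-3.874

Δt = (5.5 − 3)/6 = 5/12.
Right endpoints: 41/12, 23/6, 4.25, 14/3, 61/12, 5.5.
f(41/12) = 431/144, f(23/6) = 59/36, f(4.25) = -0.0625, f(14/3) = -19/9, f(61/12) = -649/144, f(5.5) = -7.25.
Sum = Δt · [f(41/12) + f(23/6) + f(4.25) + ...].
Sum ≈ -3.874.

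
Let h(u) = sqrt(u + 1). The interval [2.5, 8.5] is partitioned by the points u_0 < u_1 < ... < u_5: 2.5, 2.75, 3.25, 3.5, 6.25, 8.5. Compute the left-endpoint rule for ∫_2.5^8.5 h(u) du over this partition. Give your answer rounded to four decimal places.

13.8433

Subinterval widths: 0.25, 0.5, 0.25, 2.75, 2.25.
Left endpoints: 2.5, 2.75, 3.25, 3.5, 6.25.
h(2.5) ≈ 1.8708, h(2.75) ≈ 1.9365, h(3.25) ≈ 2.0616, h(3.5) ≈ 2.1213, h(6.25) ≈ 2.6926.
Sum = Σ Δu_i · h(u_i).
Sum ≈ 13.8433.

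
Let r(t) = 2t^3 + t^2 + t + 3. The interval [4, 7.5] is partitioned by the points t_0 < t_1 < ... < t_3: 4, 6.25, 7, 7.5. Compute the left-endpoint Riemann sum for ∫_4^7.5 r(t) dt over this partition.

Subinterval widths: 2.25, 0.75, 0.5.
Left endpoints: 4, 6.25, 7.
r(4) = 151, r(6.25) = 536.59375, r(7) = 745.
Sum = Σ Δt_i · r(t_i).
Sum = 1114.6953125.

1114.6953125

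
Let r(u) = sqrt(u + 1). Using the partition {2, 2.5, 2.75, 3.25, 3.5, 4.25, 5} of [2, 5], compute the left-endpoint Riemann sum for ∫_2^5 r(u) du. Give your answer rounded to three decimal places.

6.127

Subinterval widths: 0.5, 0.25, 0.5, 0.25, 0.75, 0.75.
Left endpoints: 2, 2.5, 2.75, 3.25, 3.5, 4.25.
r(2) ≈ 1.732, r(2.5) ≈ 1.871, r(2.75) ≈ 1.936, r(3.25) ≈ 2.062, r(3.5) ≈ 2.121, r(4.25) ≈ 2.291.
Sum = Σ Δu_i · r(u_i).
Sum ≈ 6.127.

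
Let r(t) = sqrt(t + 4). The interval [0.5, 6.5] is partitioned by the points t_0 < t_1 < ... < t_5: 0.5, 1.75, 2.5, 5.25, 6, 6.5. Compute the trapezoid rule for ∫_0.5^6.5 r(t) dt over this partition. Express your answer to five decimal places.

Subinterval widths: 1.25, 0.75, 2.75, 0.75, 0.5.
r(0.5) ≈ 2.12132, r(1.75) ≈ 2.39792, r(2.5) ≈ 2.54951, r(5.25) ≈ 3.04138, r(6) ≈ 3.16228, r(6.5) ≈ 3.24037.
On each subinterval the trapezoid contributes (Δt_i/2)·[r(t_{i-1}) + r(t_i)].
Sum ≈ 16.29432.

16.29432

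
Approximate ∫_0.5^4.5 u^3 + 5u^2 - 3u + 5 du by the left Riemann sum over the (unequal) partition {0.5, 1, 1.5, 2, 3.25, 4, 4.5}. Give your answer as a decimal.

Subinterval widths: 0.5, 0.5, 0.5, 1.25, 0.75, 0.5.
Left endpoints: 0.5, 1, 1.5, 2, 3.25, 4.
f(0.5) = 4.875, f(1) = 8, f(1.5) = 15.125, f(2) = 27, f(3.25) = 82.390625, f(4) = 137.
Sum = Σ Δu_i · f(u_i).
Sum = 178.04296875.

178.04296875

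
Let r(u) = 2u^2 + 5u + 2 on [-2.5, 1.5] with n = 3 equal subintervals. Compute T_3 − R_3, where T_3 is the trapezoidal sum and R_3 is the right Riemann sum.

T_3 ≈ 13.037037.
R_3 ≈ 21.037037.
T_3 − R_3 = -8.

-8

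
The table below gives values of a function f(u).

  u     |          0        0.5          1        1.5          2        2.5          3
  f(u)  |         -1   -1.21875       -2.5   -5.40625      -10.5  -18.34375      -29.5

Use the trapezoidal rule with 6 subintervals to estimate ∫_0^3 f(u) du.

-26.609375

Δu = 0.5.
T_6 = (0.5/2)·[(-1) + 2·(-1.21875) + 2·(-2.5) + 2·(-5.40625) + 2·(-10.5) + 2·(-18.34375) + (-29.5)] = -26.609375.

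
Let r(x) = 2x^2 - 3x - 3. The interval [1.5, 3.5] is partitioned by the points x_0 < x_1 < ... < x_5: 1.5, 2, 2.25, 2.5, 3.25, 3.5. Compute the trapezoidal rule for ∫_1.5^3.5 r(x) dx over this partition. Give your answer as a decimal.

Subinterval widths: 0.5, 0.25, 0.25, 0.75, 0.25.
r(1.5) = -3, r(2) = -1, r(2.25) = 0.375, r(2.5) = 2, r(3.25) = 8.375, r(3.5) = 11.
On each subinterval the trapezoid contributes (Δx_i/2)·[r(x_{i-1}) + r(x_i)].
Sum = 5.53125.

5.53125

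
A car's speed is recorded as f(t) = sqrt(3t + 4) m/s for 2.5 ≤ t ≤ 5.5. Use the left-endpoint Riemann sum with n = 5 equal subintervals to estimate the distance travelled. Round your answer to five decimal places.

Δt = (5.5 − 2.5)/5 = 0.6.
Left endpoints: 2.5, 3.1, 3.7, 4.3, 4.9.
f(2.5) ≈ 3.39116, f(3.1) ≈ 3.64692, f(3.7) ≈ 3.88587, f(4.3) ≈ 4.11096, f(4.9) ≈ 4.32435.
Sum = Δt · [f(2.5) + f(3.1) + f(3.7) + f(4.3) + f(4.9)].
Sum ≈ 11.61556.

11.61556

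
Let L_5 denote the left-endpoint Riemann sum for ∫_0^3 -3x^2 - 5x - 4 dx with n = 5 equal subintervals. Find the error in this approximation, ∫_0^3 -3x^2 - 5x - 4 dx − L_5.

Exact integral: ∫_0^3 f(x) dx = -61.5.
L_5 = -49.44.
Error = -61.5 − (-49.44) = -12.06.

-12.06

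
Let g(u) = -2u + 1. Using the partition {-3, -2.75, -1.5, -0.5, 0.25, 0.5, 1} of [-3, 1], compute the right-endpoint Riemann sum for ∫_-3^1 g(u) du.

Subinterval widths: 0.25, 1.25, 1, 0.75, 0.25, 0.5.
Right endpoints: -2.75, -1.5, -0.5, 0.25, 0.5, 1.
g(-2.75) = 6.5, g(-1.5) = 4, g(-0.5) = 2, g(0.25) = 0.5, g(0.5) = 0, g(1) = -1.
Sum = Σ Δu_i · g(u_i).
Sum = 8.5.

8.5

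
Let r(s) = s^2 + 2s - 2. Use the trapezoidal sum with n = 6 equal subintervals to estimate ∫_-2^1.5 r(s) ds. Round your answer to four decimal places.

-4.7598

Δs = (1.5 − (-2))/6 = 7/12.
r(-2) = -2, r(-17/12) = -407/144, r(-5/6) = -107/36, r(-0.25) = -2.4375, r(1/3) = -11/9, r(11/12) = 97/144, r(1.5) = 3.25.
T_6 = (Δs/2)·[r(s_0) + 2r(s_1) + ... + 2r(s_{5}) + r(s_6)].
Sum ≈ -4.7598.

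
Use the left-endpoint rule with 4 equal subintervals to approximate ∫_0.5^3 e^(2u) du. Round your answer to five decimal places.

100.56610

Δu = (3 − 0.5)/4 = 0.625.
Left endpoints: 0.5, 1.125, 1.75, 2.375.
f(0.5) ≈ 2.71828, f(1.125) ≈ 9.48774, f(1.75) ≈ 33.11545, f(2.375) ≈ 115.58428.
Sum = Δu · [f(0.5) + f(1.125) + f(1.75) + f(2.375)].
Sum ≈ 100.56610.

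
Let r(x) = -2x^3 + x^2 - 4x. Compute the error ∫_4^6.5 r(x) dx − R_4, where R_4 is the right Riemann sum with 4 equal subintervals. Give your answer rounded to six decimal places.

131.526693

Exact integral: ∫_4^6.5 r(x) dx ≈ -746.82291667.
R_4 ≈ -878.34960938.
Error ≈ -746.82291667 − (-878.34960938) ≈ 131.526693.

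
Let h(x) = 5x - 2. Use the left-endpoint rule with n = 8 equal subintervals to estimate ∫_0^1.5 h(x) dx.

1.921875

Δx = (1.5 − 0)/8 = 0.1875.
Left endpoints: 0, 0.1875, 0.375, 0.5625, 0.75, 0.9375, 1.125, 1.3125.
h(0) = -2, h(0.1875) = -1.0625, h(0.375) = -0.125, h(0.5625) = 0.8125, h(0.75) = 1.75, h(0.9375) = 2.6875, h(1.125) = 3.625, h(1.3125) = 4.5625.
Sum = Δx · [h(0) + h(0.1875) + h(0.375) + ...].
Sum = 1.921875.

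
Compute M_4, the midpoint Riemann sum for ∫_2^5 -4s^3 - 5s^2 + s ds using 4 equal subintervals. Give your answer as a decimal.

-786.890625

Δs = (5 − 2)/4 = 0.75.
Midpoints: 2.375, 3.125, 3.875, 4.625.
f(2.375) = -79.4140625, f(3.125) = -167.7734375, f(3.875) = -303.9453125, f(4.625) = -498.0546875.
Sum = Δs · [f(2.375) + f(3.125) + f(3.875) + f(4.625)].
Sum = -786.890625.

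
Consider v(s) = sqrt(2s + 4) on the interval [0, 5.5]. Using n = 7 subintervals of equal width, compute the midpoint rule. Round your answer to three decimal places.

16.704

Δs = (5.5 − 0)/7 = 11/14.
Midpoints: 11/28, 33/28, 55/28, 2.75, 99/28, 121/28, 143/28.
v(11/28) ≈ 2.188, v(33/28) ≈ 2.521, v(55/28) ≈ 2.816, v(2.75) ≈ 3.082, v(99/28) ≈ 3.327, v(121/28) ≈ 3.556, v(143/28) ≈ 3.770.
Sum = Δs · [v(11/28) + v(33/28) + v(55/28) + ...].
Sum ≈ 16.704.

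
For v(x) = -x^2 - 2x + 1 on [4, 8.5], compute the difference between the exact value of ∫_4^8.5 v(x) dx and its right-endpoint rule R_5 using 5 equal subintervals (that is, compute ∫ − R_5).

Exact integral: ∫_4^8.5 v(x) dx = -235.125.
R_5 = -265.095.
Error = -235.125 − (-265.095) = 29.97.

29.97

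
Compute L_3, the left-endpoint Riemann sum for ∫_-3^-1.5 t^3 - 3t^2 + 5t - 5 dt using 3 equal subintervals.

Δt = (-1.5 − (-3))/3 = 0.5.
Left endpoints: -3, -2.5, -2.
f(-3) = -74, f(-2.5) = -51.875, f(-2) = -35.
Sum = Δt · [f(-3) + f(-2.5) + f(-2)].
Sum = -80.4375.

-80.4375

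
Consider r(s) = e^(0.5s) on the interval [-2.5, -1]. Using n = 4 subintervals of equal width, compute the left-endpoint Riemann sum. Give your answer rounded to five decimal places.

0.58192

Δs = (-1 − (-2.5))/4 = 0.375.
Left endpoints: -2.5, -2.125, -1.75, -1.375.
r(-2.5) ≈ 0.28650, r(-2.125) ≈ 0.34559, r(-1.75) ≈ 0.41686, r(-1.375) ≈ 0.50283.
Sum = Δs · [r(-2.5) + r(-2.125) + r(-1.75) + r(-1.375)].
Sum ≈ 0.58192.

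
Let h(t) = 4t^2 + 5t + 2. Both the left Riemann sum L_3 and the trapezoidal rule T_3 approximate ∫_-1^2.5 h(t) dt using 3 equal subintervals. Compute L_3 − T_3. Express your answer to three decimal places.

-22.458

L_3 ≈ 23.00926.
T_3 ≈ 45.46759.
L_3 − T_3 ≈ -22.458.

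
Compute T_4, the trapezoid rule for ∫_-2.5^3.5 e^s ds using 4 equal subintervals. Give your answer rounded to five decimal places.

39.00664

Δs = (3.5 − (-2.5))/4 = 1.5.
f(-2.5) ≈ 0.08208, f(-1) ≈ 0.36788, f(0.5) ≈ 1.64872, f(2) ≈ 7.38906, f(3.5) ≈ 33.11545.
T_4 = (Δs/2)·[f(s_0) + 2f(s_1) + 2f(s_2) + 2f(s_3) + f(s_4)].
Sum ≈ 39.00664.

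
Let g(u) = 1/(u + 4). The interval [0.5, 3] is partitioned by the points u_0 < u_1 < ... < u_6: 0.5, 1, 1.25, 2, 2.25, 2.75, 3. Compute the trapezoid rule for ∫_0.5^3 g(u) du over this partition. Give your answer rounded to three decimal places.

0.443

Subinterval widths: 0.5, 0.25, 0.75, 0.25, 0.5, 0.25.
g(0.5) = 2/9, g(1) = 0.2, g(1.25) = 4/21, g(2) = 1/6, g(2.25) = 0.16, g(2.75) = 4/27, g(3) = 1/7.
On each subinterval the trapezoid contributes (Δu_i/2)·[g(u_{i-1}) + g(u_i)].
Sum ≈ 0.443.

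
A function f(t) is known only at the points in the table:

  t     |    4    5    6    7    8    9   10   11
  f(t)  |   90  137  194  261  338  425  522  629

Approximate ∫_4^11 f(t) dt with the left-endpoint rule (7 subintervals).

Δt = 1.
Sum = 1·[90 + 137 + 194 + 261 + 338 + 425 + 522] = 1967.

1967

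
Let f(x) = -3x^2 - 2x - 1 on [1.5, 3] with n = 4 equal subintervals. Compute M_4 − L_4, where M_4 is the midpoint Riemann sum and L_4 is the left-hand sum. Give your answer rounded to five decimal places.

-4.20117

M_4 ≈ -31.8222656.
L_4 = -27.62109375.
M_4 − L_4 ≈ -4.20117.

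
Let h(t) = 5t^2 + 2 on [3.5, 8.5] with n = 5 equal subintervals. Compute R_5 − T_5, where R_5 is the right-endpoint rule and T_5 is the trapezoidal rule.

R_5 = 1116.25.
T_5 = 966.25.
R_5 − T_5 = 150.

150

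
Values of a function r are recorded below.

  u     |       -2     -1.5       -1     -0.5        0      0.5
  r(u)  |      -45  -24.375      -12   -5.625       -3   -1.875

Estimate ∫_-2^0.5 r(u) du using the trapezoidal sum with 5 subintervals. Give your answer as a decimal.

-34.21875

Δu = 0.5.
T_5 = (0.5/2)·[(-45) + 2·(-24.375) + 2·(-12) + 2·(-5.625) + 2·(-3) + (-1.875)] = -34.21875.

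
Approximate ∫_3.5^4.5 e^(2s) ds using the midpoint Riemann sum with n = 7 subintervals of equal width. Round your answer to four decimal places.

Δs = (4.5 − 3.5)/7 = 1/7.
Midpoints: 25/7, 26/7, 27/7, 4, 29/7, 30/7, 31/7.
f(25/7) ≈ 1265.0376, f(26/7) ≈ 1683.4010, f(27/7) ≈ 2240.1222, f(4) ≈ 2980.9580, f(29/7) ≈ 3966.7972, f(30/7) ≈ 5278.6654, f(31/7) ≈ 7024.3844.
Sum = Δs · [f(25/7) + f(26/7) + f(27/7) + ...].
Sum ≈ 3491.3380.

3491.3380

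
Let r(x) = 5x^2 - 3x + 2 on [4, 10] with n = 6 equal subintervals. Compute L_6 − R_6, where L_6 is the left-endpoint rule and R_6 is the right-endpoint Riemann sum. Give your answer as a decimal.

L_6 = 1250.
R_6 = 1652.
L_6 − R_6 = -402.

-402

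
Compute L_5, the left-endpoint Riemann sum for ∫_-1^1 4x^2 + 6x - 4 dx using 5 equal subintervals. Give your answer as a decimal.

Δx = (1 − (-1))/5 = 0.4.
Left endpoints: -1, -0.6, -0.2, 0.2, 0.6.
f(-1) = -6, f(-0.6) = -6.16, f(-0.2) = -5.04, f(0.2) = -2.64, f(0.6) = 1.04.
Sum = Δx · [f(-1) + f(-0.6) + f(-0.2) + f(0.2) + f(0.6)].
Sum = -7.52.

-7.52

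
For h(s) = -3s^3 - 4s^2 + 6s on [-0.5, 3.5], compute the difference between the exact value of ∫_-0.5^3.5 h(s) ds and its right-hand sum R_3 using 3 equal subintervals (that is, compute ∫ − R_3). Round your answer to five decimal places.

122.74074

Exact integral: ∫_-0.5^3.5 h(s) ds ≈ -133.8333333.
R_3 ≈ -256.5740741.
Error ≈ -133.8333333 − (-256.5740741) ≈ 122.74074.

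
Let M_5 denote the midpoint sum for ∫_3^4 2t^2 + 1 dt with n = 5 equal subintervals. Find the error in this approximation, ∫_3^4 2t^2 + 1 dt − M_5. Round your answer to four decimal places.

0.0067

Exact integral: ∫_3^4 f(t) dt ≈ 25.666667.
M_5 = 25.66.
Error ≈ 25.666667 − 25.66 ≈ 0.0067.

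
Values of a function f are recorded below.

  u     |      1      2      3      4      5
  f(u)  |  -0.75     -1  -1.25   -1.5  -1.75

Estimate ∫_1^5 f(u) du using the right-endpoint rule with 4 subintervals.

Δu = 1.
Sum = 1·[(-1) + (-1.25) + (-1.5) + (-1.75)] = -5.5.

-5.5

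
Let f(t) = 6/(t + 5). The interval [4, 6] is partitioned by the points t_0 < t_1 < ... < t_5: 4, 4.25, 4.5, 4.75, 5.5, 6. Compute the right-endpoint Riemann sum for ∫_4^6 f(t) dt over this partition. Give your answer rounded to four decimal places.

Subinterval widths: 0.25, 0.25, 0.25, 0.75, 0.5.
Right endpoints: 4.25, 4.5, 4.75, 5.5, 6.
f(4.25) = 24/37, f(4.5) = 12/19, f(4.75) = 8/13, f(5.5) = 4/7, f(6) = 6/11.
Sum = Σ Δt_i · f(t_i).
Sum ≈ 1.1752.

1.1752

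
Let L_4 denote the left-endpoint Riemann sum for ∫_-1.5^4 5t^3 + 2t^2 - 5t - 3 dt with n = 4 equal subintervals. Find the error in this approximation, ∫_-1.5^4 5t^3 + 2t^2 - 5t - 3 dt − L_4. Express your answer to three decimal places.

195.640

Exact integral: ∫_-1.5^4 f(t) dt ≈ 307.71354.
L_4 ≈ 112.07324.
Error ≈ 307.71354 − 112.07324 ≈ 195.640.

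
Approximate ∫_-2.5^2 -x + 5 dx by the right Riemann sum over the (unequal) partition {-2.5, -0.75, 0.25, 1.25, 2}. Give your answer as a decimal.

Subinterval widths: 1.75, 1, 1, 0.75.
Right endpoints: -0.75, 0.25, 1.25, 2.
f(-0.75) = 5.75, f(0.25) = 4.75, f(1.25) = 3.75, f(2) = 3.
Sum = Σ Δx_i · f(x_i).
Sum = 20.8125.

20.8125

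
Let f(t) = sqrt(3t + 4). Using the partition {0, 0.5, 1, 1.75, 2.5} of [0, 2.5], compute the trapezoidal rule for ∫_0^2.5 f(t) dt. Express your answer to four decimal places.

Subinterval widths: 0.5, 0.5, 0.75, 0.75.
f(0) ≈ 2.0000, f(0.5) ≈ 2.3452, f(1) ≈ 2.6458, f(1.75) ≈ 3.0414, f(2.5) ≈ 3.3912.
On each subinterval the trapezoid contributes (Δt_i/2)·[f(t_{i-1}) + f(t_i)].
Sum ≈ 6.8789.

6.8789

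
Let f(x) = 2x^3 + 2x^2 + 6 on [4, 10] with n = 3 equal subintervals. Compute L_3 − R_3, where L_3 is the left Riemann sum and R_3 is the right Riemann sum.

L_3 = 3668.
R_3 = 7748.
L_3 − R_3 = -4080.

-4080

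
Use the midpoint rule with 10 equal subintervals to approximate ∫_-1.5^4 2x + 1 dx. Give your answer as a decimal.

Δx = (4 − (-1.5))/10 = 0.55.
Midpoints: -1.225, -0.675, -0.125, 0.425, 0.975, 1.525, 2.075, 2.625, 3.175, 3.725.
f(-1.225) = -1.45, f(-0.675) = -0.35, f(-0.125) = 0.75, f(0.425) = 1.85, f(0.975) = 2.95, f(1.525) = 4.05, f(2.075) = 5.15, f(2.625) = 6.25, f(3.175) = 7.35, f(3.725) = 8.45.
Sum = Δx · [f(-1.225) + f(-0.675) + f(-0.125) + ...].
Sum = 19.25.

19.25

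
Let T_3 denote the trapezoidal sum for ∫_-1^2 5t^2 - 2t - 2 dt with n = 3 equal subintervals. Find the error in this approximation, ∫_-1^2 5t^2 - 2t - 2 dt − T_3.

-2.5

Exact integral: ∫_-1^2 f(t) dt = 6.
T_3 = 8.5.
Error = 6 − 8.5 = -2.5.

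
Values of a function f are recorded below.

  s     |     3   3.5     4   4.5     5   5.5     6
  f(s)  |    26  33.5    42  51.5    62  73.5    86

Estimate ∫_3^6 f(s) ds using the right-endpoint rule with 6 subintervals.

Δs = 0.5.
Sum = 0.5·[33.5 + 42 + 51.5 + 62 + 73.5 + 86] = 174.25.

174.25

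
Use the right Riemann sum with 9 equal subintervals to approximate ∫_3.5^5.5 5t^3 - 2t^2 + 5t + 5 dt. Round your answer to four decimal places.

995.7171

Δt = (5.5 − 3.5)/9 = 2/9.
Right endpoints: 67/18, 71/18, 25/6, 79/18, 83/18, 29/6, 91/18, 95/18, 5.5.
f(67/18) = 1479911/5832, f(71/18) = 1752259/5832, f(25/6) = 76205/216, f(79/18) = 2397659/5832, f(83/18) = 2774551/5832, f(29/6) = 118153/216, f(91/18) = 3646319/5832, f(95/18) = 4145035/5832, f(5.5) = 803.875.
Sum = Δt · [f(67/18) + f(71/18) + f(25/6) + ...].
Sum ≈ 995.7171.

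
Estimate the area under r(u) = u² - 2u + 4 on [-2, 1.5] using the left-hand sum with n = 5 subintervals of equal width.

22.89

Δu = (1.5 − (-2))/5 = 0.7.
Left endpoints: -2, -1.3, -0.6, 0.1, 0.8.
r(-2) = 12, r(-1.3) = 8.29, r(-0.6) = 5.56, r(0.1) = 3.81, r(0.8) = 3.04.
Sum = Δu · [r(-2) + r(-1.3) + r(-0.6) + r(0.1) + r(0.8)].
Sum = 22.89.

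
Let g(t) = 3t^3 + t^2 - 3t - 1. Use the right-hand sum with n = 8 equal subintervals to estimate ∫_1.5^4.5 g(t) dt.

Δt = (4.5 − 1.5)/8 = 0.375.
Right endpoints: 1.875, 2.25, 2.625, 3, 3.375, 3.75, 4.125, 4.5.
g(1.875) = 8533/512, g(2.25) = 31.484375, g(2.625) = 26767/512, g(3) = 80, g(3.375) = 59185/512, g(3.75) = 160.015625, g(4.125) = 109675/512, g(4.5) = 279.125.
Sum = Δt · [g(1.875) + g(2.25) + g(2.625) + ...].
Sum = 356.015625.

356.015625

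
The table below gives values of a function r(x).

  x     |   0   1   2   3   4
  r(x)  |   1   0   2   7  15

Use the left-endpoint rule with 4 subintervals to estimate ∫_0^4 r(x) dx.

Δx = 1.
Sum = 1·[1 + 0 + 2 + 7] = 10.

10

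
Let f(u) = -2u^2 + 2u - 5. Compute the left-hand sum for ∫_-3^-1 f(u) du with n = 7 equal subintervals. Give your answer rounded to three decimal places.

Δu = (-1 − (-3))/7 = 2/7.
Left endpoints: -3, -19/7, -17/7, -15/7, -13/7, -11/7, -9/7.
f(-3) = -29, f(-19/7) = -1233/49, f(-17/7) = -1061/49, f(-15/7) = -905/49, f(-13/7) = -765/49, f(-11/7) = -641/49, f(-9/7) = -533/49.
Sum = Δu · [f(-3) + f(-19/7) + f(-17/7) + ...].
Sum ≈ -38.245.

-38.245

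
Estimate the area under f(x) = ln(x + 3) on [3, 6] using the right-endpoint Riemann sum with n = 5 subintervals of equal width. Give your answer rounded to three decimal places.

6.144

Δx = (6 − 3)/5 = 0.6.
Right endpoints: 3.6, 4.2, 4.8, 5.4, 6.
f(3.6) ≈ 1.887, f(4.2) ≈ 1.974, f(4.8) ≈ 2.054, f(5.4) ≈ 2.128, f(6) ≈ 2.197.
Sum = Δx · [f(3.6) + f(4.2) + f(4.8) + f(5.4) + f(6)].
Sum ≈ 6.144.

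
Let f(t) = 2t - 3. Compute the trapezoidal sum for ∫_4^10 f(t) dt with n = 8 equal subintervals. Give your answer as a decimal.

66

Δt = (10 − 4)/8 = 0.75.
f(4) = 5, f(4.75) = 6.5, f(5.5) = 8, f(6.25) = 9.5, f(7) = 11, f(7.75) = 12.5, f(8.5) = 14, f(9.25) = 15.5, f(10) = 17.
T_8 = (Δt/2)·[f(t_0) + 2f(t_1) + ... + 2f(t_{7}) + f(t_8)].
Sum = 66.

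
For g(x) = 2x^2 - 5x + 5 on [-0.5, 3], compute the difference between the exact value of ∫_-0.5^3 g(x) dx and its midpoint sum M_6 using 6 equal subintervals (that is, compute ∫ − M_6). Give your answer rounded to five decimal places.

Exact integral: ∫_-0.5^3 g(x) dx ≈ 13.7083333.
M_6 ≈ 13.5098380.
Error ≈ 13.7083333 − 13.5098380 ≈ 0.19850.

0.19850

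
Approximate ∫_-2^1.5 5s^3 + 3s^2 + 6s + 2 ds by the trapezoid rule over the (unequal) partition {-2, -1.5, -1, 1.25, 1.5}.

Subinterval widths: 0.5, 0.5, 2.25, 0.25.
f(-2) = -38, f(-1.5) = -17.125, f(-1) = -6, f(1.25) = 23.953125, f(1.5) = 34.625.
On each subinterval the trapezoid contributes (Δs_i/2)·[f(s_{i-1}) + f(s_i)].
Sum = 7.95703125.

7.95703125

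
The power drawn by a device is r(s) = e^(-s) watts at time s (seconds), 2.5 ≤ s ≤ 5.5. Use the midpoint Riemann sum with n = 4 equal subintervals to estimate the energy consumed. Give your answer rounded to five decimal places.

0.07620

Δs = (5.5 − 2.5)/4 = 0.75.
Midpoints: 2.875, 3.625, 4.375, 5.125.
r(2.875) ≈ 0.05642, r(3.625) ≈ 0.02665, r(4.375) ≈ 0.01259, r(5.125) ≈ 0.00595.
Sum = Δs · [r(2.875) + r(3.625) + r(4.375) + r(5.125)].
Sum ≈ 0.07620.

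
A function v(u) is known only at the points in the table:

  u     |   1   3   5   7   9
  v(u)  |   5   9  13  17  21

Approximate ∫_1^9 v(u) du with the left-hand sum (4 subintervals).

Δu = 2.
Sum = 2·[5 + 9 + 13 + 17] = 88.

88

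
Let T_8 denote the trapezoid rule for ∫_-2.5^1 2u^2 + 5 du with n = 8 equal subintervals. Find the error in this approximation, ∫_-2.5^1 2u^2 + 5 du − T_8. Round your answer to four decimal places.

Exact integral: ∫_-2.5^1 f(u) du ≈ 28.583333.
T_8 ≈ 28.806641.
Error ≈ 28.583333 − 28.806641 ≈ -0.2233.

-0.2233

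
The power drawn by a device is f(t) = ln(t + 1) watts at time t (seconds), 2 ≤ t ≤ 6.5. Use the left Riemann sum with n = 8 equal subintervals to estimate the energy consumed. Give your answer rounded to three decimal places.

Δt = (6.5 − 2)/8 = 0.5625.
Left endpoints: 2, 2.5625, 3.125, 3.6875, 4.25, 4.8125, 5.375, 5.9375.
f(2) ≈ 1.099, f(2.5625) ≈ 1.270, f(3.125) ≈ 1.417, f(3.6875) ≈ 1.545, f(4.25) ≈ 1.658, f(4.8125) ≈ 1.760, f(5.375) ≈ 1.852, f(5.9375) ≈ 1.937.
Sum = Δt · [f(2) + f(2.5625) + f(3.125) + ...].
Sum ≈ 7.053.

7.053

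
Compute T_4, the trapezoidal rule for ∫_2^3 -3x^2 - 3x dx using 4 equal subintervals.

Δx = (3 − 2)/4 = 0.25.
f(2) = -18, f(2.25) = -21.9375, f(2.5) = -26.25, f(2.75) = -30.9375, f(3) = -36.
T_4 = (Δx/2)·[f(x_0) + 2f(x_1) + 2f(x_2) + 2f(x_3) + f(x_4)].
Sum = -26.53125.

-26.53125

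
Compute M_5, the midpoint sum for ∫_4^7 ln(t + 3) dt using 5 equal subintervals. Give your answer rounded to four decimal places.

6.4051

Δt = (7 − 4)/5 = 0.6.
Midpoints: 4.3, 4.9, 5.5, 6.1, 6.7.
f(4.3) ≈ 1.9879, f(4.9) ≈ 2.0669, f(5.5) ≈ 2.1401, f(6.1) ≈ 2.2083, f(6.7) ≈ 2.2721.
Sum = Δt · [f(4.3) + f(4.9) + f(5.5) + f(6.1) + f(6.7)].
Sum ≈ 6.4051.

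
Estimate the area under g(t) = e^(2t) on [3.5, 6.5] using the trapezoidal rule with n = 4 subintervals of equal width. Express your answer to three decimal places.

260559.014

Δt = (6.5 − 3.5)/4 = 0.75.
g(3.5) ≈ 1096.633, g(4.25) ≈ 4914.769, g(5) ≈ 22026.466, g(5.75) ≈ 98715.771, g(6.5) ≈ 442413.392.
T_4 = (Δt/2)·[g(t_0) + 2g(t_1) + 2g(t_2) + 2g(t_3) + g(t_4)].
Sum ≈ 260559.014.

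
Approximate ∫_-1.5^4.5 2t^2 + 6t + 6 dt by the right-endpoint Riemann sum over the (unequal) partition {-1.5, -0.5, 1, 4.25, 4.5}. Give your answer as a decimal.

Subinterval widths: 1, 1.5, 3.25, 0.25.
Right endpoints: -0.5, 1, 4.25, 4.5.
f(-0.5) = 3.5, f(1) = 14, f(4.25) = 67.625, f(4.5) = 73.5.
Sum = Σ Δt_i · f(t_i).
Sum = 262.65625.

262.65625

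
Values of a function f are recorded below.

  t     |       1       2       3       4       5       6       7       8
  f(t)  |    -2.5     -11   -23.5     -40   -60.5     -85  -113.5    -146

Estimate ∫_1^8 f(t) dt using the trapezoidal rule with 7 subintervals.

Δt = 1.
T_7 = (1/2)·[(-2.5) + 2·(-11) + 2·(-23.5) + 2·(-40) + 2·(-60.5) + 2·(-85) + 2·(-113.5) + (-146)] = -407.75.

-407.75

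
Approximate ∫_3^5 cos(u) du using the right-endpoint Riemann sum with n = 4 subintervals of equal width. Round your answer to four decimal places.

-0.7586

Δu = (5 − 3)/4 = 0.5.
Right endpoints: 3.5, 4, 4.5, 5.
f(3.5) ≈ -0.9365, f(4) ≈ -0.6536, f(4.5) ≈ -0.2108, f(5) ≈ 0.2837.
Sum = Δu · [f(3.5) + f(4) + f(4.5) + f(5)].
Sum ≈ -0.7586.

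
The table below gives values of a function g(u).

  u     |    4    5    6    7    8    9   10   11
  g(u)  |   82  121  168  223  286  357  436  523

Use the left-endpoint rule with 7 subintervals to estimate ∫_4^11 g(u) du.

Δu = 1.
Sum = 1·[82 + 121 + 168 + 223 + 286 + 357 + 436] = 1673.

1673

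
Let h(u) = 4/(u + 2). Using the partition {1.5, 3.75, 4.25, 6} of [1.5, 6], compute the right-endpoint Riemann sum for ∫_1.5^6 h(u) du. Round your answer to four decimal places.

2.7602

Subinterval widths: 2.25, 0.5, 1.75.
Right endpoints: 3.75, 4.25, 6.
h(3.75) = 16/23, h(4.25) = 0.64, h(6) = 0.5.
Sum = Σ Δu_i · h(u_i).
Sum ≈ 2.7602.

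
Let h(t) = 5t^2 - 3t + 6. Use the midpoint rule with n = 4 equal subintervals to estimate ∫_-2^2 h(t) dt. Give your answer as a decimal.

Δt = (2 − (-2))/4 = 1.
Midpoints: -1.5, -0.5, 0.5, 1.5.
h(-1.5) = 21.75, h(-0.5) = 8.75, h(0.5) = 5.75, h(1.5) = 12.75.
Sum = Δt · [h(-1.5) + h(-0.5) + h(0.5) + h(1.5)].
Sum = 49.

49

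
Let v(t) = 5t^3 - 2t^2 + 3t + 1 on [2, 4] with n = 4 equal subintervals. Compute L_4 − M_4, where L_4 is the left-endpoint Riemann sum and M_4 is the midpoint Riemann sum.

L_4 = 220.75.
M_4 = 280.875.
L_4 − M_4 = -60.125.

-60.125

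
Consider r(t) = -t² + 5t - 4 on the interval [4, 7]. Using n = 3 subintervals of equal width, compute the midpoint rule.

-22.25

Δt = (7 − 4)/3 = 1.
Midpoints: 4.5, 5.5, 6.5.
r(4.5) = -1.75, r(5.5) = -6.75, r(6.5) = -13.75.
Sum = Δt · [r(4.5) + r(5.5) + r(6.5)].
Sum = -22.25.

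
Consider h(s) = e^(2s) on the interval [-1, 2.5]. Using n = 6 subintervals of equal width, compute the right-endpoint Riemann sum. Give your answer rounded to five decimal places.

Δs = (2.5 − (-1))/6 = 7/12.
Right endpoints: -5/12, 1/6, 0.75, 4/3, 23/12, 2.5.
h(-5/12) ≈ 0.43460, h(1/6) ≈ 1.39561, h(0.75) ≈ 4.48169, h(4/3) ≈ 14.39192, h(23/12) ≈ 46.21634, h(2.5) ≈ 148.41316.
Sum = Δs · [h(-5/12) + h(1/6) + h(0.75) + ...].
Sum ≈ 125.61110.

125.61110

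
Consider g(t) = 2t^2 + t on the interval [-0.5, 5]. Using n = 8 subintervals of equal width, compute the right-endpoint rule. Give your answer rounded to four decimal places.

115.5645

Δt = (5 − (-0.5))/8 = 0.6875.
Right endpoints: 0.1875, 0.875, 1.5625, 2.25, 2.9375, 3.625, 4.3125, 5.
g(0.1875) = 0.2578125, g(0.875) = 2.40625, g(1.5625) = 6.4453125, g(2.25) = 12.375, g(2.9375) = 20.1953125, g(3.625) = 29.90625, g(4.3125) = 41.5078125, g(5) = 55.
Sum = Δt · [g(0.1875) + g(0.875) + g(1.5625) + ...].
Sum ≈ 115.5645.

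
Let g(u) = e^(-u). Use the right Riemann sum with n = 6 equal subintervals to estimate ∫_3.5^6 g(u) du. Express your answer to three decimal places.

0.022

Δu = (6 − 3.5)/6 = 5/12.
Right endpoints: 47/12, 13/3, 4.75, 31/6, 67/12, 6.
g(47/12) ≈ 0.020, g(13/3) ≈ 0.013, g(4.75) ≈ 0.009, g(31/6) ≈ 0.006, g(67/12) ≈ 0.004, g(6) ≈ 0.002.
Sum = Δu · [g(47/12) + g(13/3) + g(4.75) + ...].
Sum ≈ 0.022.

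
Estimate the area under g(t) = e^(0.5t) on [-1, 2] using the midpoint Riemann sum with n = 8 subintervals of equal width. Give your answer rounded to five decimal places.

4.21732

Δt = (2 − (-1))/8 = 0.375.
Midpoints: -0.8125, -0.4375, -0.0625, 0.3125, 0.6875, 1.0625, 1.4375, 1.8125.
g(-0.8125) ≈ 0.66614, g(-0.4375) ≈ 0.80352, g(-0.0625) ≈ 0.96923, g(0.3125) ≈ 1.16912, g(0.6875) ≈ 1.41023, g(1.0625) ≈ 1.70106, g(1.4375) ≈ 2.05187, g(1.8125) ≈ 2.47502.
Sum = Δt · [g(-0.8125) + g(-0.4375) + g(-0.0625) + ...].
Sum ≈ 4.21732.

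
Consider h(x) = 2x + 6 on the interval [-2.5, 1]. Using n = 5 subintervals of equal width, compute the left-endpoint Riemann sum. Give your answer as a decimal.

13.3

Δx = (1 − (-2.5))/5 = 0.7.
Left endpoints: -2.5, -1.8, -1.1, -0.4, 0.3.
h(-2.5) = 1, h(-1.8) = 2.4, h(-1.1) = 3.8, h(-0.4) = 5.2, h(0.3) = 6.6.
Sum = Δx · [h(-2.5) + h(-1.8) + h(-1.1) + h(-0.4) + h(0.3)].
Sum = 13.3.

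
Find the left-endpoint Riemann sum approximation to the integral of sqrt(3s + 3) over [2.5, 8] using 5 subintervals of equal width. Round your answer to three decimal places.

22.523

Δs = (8 − 2.5)/5 = 1.1.
Left endpoints: 2.5, 3.6, 4.7, 5.8, 6.9.
f(2.5) ≈ 3.240, f(3.6) ≈ 3.715, f(4.7) ≈ 4.135, f(5.8) ≈ 4.517, f(6.9) ≈ 4.868.
Sum = Δs · [f(2.5) + f(3.6) + f(4.7) + f(5.8) + f(6.9)].
Sum ≈ 22.523.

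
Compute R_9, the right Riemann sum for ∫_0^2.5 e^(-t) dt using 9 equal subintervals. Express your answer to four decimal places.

Δt = (2.5 − 0)/9 = 5/18.
Right endpoints: 5/18, 5/9, 5/6, 10/9, 25/18, 5/3, 35/18, 20/9, 2.5.
f(5/18) ≈ 0.7575, f(5/9) ≈ 0.5738, f(5/6) ≈ 0.4346, f(10/9) ≈ 0.3292, f(25/18) ≈ 0.2494, f(5/3) ≈ 0.1889, f(35/18) ≈ 0.1431, f(20/9) ≈ 0.1084, f(2.5) ≈ 0.0821.
Sum = Δt · [f(5/18) + f(5/9) + f(5/6) + ...].
Sum ≈ 0.7963.

0.7963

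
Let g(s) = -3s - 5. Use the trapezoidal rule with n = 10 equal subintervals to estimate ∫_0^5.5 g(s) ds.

-72.875

Δs = (5.5 − 0)/10 = 0.55.
g(0) = -5, g(0.55) = -6.65, g(1.1) = -8.3, g(1.65) = -9.95, g(2.2) = -11.6, g(2.75) = -13.25, g(3.3) = -14.9, g(3.85) = -16.55, g(4.4) = -18.2, g(4.95) = -19.85, g(5.5) = -21.5.
T_10 = (Δs/2)·[g(s_0) + 2g(s_1) + ... + 2g(s_{9}) + g(s_10)].
Sum = -72.875.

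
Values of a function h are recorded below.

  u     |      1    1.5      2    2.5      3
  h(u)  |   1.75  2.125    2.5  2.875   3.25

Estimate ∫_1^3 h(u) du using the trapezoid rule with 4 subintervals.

5

Δu = 0.5.
T_4 = (0.5/2)·[1.75 + 2·2.125 + 2·2.5 + 2·2.875 + 3.25] = 5.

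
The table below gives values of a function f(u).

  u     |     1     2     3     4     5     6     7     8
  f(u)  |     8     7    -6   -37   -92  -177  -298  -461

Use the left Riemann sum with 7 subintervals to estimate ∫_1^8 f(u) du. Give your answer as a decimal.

-595

Δu = 1.
Sum = 1·[8 + 7 + (-6) + (-37) + (-92) + (-177) + (-298)] = -595.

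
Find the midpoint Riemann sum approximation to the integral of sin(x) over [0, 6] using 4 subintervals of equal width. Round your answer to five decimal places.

Δx = (6 − 0)/4 = 1.5.
Midpoints: 0.75, 2.25, 3.75, 5.25.
f(0.75) ≈ 0.68164, f(2.25) ≈ 0.77807, f(3.75) ≈ -0.57156, f(5.25) ≈ -0.85893.
Sum = Δx · [f(0.75) + f(2.25) + f(3.75) + f(5.25)].
Sum ≈ 0.04382.

0.04382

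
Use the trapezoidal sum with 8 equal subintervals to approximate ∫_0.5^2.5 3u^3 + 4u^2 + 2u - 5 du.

Δu = (2.5 − 0.5)/8 = 0.25.
f(0.5) = -2.625, f(0.75) = 0.015625, f(1) = 4, f(1.25) = 9.609375, f(1.5) = 17.125, f(1.75) = 26.828125, f(2) = 39, f(2.25) = 53.921875, f(2.5) = 71.875.
T_8 = (Δu/2)·[f(u_0) + 2f(u_1) + ... + 2f(u_{7}) + f(u_8)].
Sum = 46.28125.

46.28125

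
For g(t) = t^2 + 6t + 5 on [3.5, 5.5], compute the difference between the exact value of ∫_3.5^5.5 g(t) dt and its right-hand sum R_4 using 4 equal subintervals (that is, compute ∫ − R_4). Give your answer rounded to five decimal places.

Exact integral: ∫_3.5^5.5 g(t) dt ≈ 105.1666667.
R_4 = 112.75.
Error ≈ 105.1666667 − 112.75 ≈ -7.58333.

-7.58333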